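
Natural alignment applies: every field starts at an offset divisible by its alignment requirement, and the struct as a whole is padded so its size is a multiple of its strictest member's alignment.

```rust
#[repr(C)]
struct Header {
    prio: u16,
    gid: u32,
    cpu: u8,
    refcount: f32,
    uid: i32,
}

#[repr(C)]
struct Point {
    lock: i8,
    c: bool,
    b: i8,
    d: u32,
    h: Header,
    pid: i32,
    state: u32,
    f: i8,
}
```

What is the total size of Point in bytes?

40 bytes

Header: 0..2  prio  (2B, 2-aligned); 2..4  -- padding (2B); 4..8  gid  (4B, 4-aligned); 8..9  cpu  (1B, 1-aligned); 9..12  -- padding (3B); 12..16  refcount  (4B, 4-aligned); 16..20  uid  (4B, 4-aligned); sizeof = 20, alignof = 4
0..1  lock  (1B, 1-aligned)
1..2  c  (1B, 1-aligned)
2..3  b  (1B, 1-aligned)
3..4  -- padding (1B)
4..8  d  (4B, 4-aligned)
8..28  h  (20B, 4-aligned)
28..32  pid  (4B, 4-aligned)
32..36  state  (4B, 4-aligned)
36..37  f  (1B, 1-aligned)
37..40  -- tail padding (3B)
sizeof = 40, alignof = 4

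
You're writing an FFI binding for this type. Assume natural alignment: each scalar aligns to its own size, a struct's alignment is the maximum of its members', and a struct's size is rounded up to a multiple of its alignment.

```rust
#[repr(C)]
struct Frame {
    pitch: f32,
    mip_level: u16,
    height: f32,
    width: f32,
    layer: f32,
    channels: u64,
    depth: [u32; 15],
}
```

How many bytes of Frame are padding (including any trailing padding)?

10

@0: pitch [4B, align 4] → 4
@4: mip_level [2B, align 2] → 6
+2 pad (align 4)
@8: height [4B, align 4] → 12
@12: width [4B, align 4] → 16
@16: layer [4B, align 4] → 20
+4 pad (align 8)
@24: channels [8B, align 8] → 32
@32: depth [60B, align 4] → 92
+4 tail pad (align 8)
size 96, align 8
data bytes 86, size 96 → padding 10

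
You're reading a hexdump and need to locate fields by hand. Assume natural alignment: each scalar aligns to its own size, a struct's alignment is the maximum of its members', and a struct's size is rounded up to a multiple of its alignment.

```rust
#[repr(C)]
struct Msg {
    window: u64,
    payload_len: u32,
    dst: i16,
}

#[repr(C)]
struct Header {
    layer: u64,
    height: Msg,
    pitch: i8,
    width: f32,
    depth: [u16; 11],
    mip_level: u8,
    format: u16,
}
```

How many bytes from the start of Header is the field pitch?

Msg: 0..8  window  (8B, 8-aligned); 8..12  payload_len  (4B, 4-aligned); 12..14  dst  (2B, 2-aligned); 14..16  -- tail padding (2B); sizeof = 16, alignof = 8
0..8  layer  (8B, 8-aligned)
8..24  height  (16B, 8-aligned)
24..25  pitch  (1B, 1-aligned)

24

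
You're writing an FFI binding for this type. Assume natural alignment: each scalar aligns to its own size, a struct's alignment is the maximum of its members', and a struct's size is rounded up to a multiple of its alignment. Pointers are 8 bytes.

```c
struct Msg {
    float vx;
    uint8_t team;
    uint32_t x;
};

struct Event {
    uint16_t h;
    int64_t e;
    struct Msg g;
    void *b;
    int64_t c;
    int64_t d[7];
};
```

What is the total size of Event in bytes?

Msg: vx at 0 (size 4, align 4) → ends 4; team at 4 (size 1, align 1) → ends 5; pad 3 to align 4 for x; x at 8 (size 4, align 4) → ends 12; total 12 bytes, alignment 4
h at 0 (size 2, align 2) → ends 2
pad 6 to align 8 for e
e at 8 (size 8, align 8) → ends 16
g at 16 (size 12, align 4) → ends 28
pad 4 to align 8 for b
b at 32 (size 8, align 8) → ends 40
c at 40 (size 8, align 8) → ends 48
d at 48 (size 56, align 8) → ends 104
total 104 bytes, alignment 8

104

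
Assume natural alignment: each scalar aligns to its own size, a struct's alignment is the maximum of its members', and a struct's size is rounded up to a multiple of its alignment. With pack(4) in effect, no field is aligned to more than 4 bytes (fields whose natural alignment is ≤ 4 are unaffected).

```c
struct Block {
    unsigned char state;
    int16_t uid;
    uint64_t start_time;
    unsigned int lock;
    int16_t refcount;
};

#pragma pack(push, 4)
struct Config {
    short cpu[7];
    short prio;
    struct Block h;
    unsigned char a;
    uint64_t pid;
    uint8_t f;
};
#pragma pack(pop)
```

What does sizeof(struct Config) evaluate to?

56 bytes

Block: @0: state [1B, align 1] → 1; +1 pad (align 2); @2: uid [2B, align 2] → 4; +4 pad (align 8); @8: start_time [8B, align 8] → 16; @16: lock [4B, align 4] → 20; @20: refcount [2B, align 2] → 22; +2 tail pad (align 8); size 24, align 8
@0: cpu [14B, align 2] → 14
@14: prio [2B, align 2] → 16
@16: h [24B, align 4] → 40
@40: a [1B, align 1] → 41
+3 pad (align 4)
@44: pid [8B, align 4] → 52
@52: f [1B, align 1] → 53
+3 tail pad (align 4)
size 56, align 4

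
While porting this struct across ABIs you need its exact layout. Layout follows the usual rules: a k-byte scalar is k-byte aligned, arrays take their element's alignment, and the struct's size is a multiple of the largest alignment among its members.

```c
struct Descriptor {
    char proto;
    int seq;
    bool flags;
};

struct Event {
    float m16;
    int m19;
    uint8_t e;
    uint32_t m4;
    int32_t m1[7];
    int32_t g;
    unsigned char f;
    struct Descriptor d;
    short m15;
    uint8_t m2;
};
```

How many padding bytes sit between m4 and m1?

0

Descriptor: 0..1  proto  (1B, 1-aligned); 1..4  -- padding (3B); 4..8  seq  (4B, 4-aligned); 8..9  flags  (1B, 1-aligned); 9..12  -- tail padding (3B); sizeof = 12, alignof = 4
0..4  m16  (4B, 4-aligned)
4..8  m19  (4B, 4-aligned)
8..9  e  (1B, 1-aligned)
9..12  -- padding (3B)
12..16  m4  (4B, 4-aligned)
16..44  m1  (28B, 4-aligned)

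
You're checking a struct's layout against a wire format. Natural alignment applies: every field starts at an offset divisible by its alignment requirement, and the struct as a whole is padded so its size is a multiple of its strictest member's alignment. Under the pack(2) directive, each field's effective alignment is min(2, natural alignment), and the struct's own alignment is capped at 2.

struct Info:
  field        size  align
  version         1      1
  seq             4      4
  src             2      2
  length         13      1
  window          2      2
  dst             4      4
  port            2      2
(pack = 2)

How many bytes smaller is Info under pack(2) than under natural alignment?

6

natural layout:
  0..1  version  (1B, 1-aligned)
  1..4  -- padding (3B)
  4..8  seq  (4B, 4-aligned)
  8..10  src  (2B, 2-aligned)
  10..23  length  (13B, 1-aligned)
  23..24  -- padding (1B)
  24..26  window  (2B, 2-aligned)
  26..28  -- padding (2B)
  28..32  dst  (4B, 4-aligned)
  32..34  port  (2B, 2-aligned)
  34..36  -- tail padding (2B)
  sizeof = 36, alignof = 4
packed(2) layout:
  0..1  version  (1B, 1-aligned)
  1..2  -- padding (1B)
  2..6  seq  (4B, 2-aligned)
  6..8  src  (2B, 2-aligned)
  8..21  length  (13B, 1-aligned)
  21..22  -- padding (1B)
  22..24  window  (2B, 2-aligned)
  24..28  dst  (4B, 2-aligned)
  28..30  port  (2B, 2-aligned)
  sizeof = 30, alignof = 2
36 − 30 = 6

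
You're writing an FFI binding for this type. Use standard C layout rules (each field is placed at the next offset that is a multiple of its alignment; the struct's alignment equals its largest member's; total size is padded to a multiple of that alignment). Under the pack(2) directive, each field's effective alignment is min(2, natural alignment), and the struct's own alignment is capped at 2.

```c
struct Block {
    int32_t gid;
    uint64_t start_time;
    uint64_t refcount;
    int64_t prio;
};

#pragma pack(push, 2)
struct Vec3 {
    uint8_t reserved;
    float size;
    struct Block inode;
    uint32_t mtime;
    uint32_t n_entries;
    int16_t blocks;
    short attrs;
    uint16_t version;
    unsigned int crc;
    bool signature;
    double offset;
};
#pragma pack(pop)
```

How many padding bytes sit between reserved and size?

1

Block: 0..4  gid  (4B, 4-aligned); 4..8  -- padding (4B); 8..16  start_time  (8B, 8-aligned); 16..24  refcount  (8B, 8-aligned); 24..32  prio  (8B, 8-aligned); sizeof = 32, alignof = 8
0..1  reserved  (1B, 1-aligned)
1..2  -- padding (1B)
2..6  size  (4B, 2-aligned)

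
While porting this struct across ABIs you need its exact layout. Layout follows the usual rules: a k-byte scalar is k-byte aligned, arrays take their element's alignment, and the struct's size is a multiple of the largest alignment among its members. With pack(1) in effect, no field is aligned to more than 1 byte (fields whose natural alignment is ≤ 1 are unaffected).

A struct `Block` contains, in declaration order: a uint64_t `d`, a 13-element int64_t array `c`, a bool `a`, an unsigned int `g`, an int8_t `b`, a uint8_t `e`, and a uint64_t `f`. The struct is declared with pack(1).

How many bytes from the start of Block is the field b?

d at 0 (size 8, align 1) → ends 8
c at 8 (size 104, align 1) → ends 112
a at 112 (size 1, align 1) → ends 113
g at 113 (size 4, align 1) → ends 117
b at 117 (size 1, align 1) → ends 118

117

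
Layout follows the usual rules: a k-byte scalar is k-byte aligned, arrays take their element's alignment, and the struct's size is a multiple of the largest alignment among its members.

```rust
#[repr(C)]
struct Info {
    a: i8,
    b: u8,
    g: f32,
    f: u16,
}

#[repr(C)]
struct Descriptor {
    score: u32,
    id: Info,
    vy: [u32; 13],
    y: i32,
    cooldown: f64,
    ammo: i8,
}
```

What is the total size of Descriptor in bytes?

Info: @0: a [1B, align 1] → 1; @1: b [1B, align 1] → 2; +2 pad (align 4); @4: g [4B, align 4] → 8; @8: f [2B, align 2] → 10; +2 tail pad (align 4); size 12, align 4
@0: score [4B, align 4] → 4
@4: id [12B, align 4] → 16
@16: vy [52B, align 4] → 68
@68: y [4B, align 4] → 72
@72: cooldown [8B, align 8] → 80
@80: ammo [1B, align 1] → 81
+7 tail pad (align 8)
size 88, align 8

88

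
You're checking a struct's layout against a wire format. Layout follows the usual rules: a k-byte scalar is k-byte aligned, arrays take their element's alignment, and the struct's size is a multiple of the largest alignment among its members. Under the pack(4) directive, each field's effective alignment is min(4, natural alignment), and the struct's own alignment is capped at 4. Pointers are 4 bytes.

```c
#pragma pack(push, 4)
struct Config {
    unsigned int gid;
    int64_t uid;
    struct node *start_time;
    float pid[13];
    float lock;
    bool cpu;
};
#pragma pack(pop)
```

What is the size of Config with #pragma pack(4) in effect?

gid at 0 (size 4, align 4) → ends 4
uid at 4 (size 8, align 4) → ends 12
start_time at 12 (size 4, align 4) → ends 16
pid at 16 (size 52, align 4) → ends 68
lock at 68 (size 4, align 4) → ends 72
cpu at 72 (size 1, align 1) → ends 73
tail pad 3 to reach multiple of 4
total 76 bytes, alignment 4

76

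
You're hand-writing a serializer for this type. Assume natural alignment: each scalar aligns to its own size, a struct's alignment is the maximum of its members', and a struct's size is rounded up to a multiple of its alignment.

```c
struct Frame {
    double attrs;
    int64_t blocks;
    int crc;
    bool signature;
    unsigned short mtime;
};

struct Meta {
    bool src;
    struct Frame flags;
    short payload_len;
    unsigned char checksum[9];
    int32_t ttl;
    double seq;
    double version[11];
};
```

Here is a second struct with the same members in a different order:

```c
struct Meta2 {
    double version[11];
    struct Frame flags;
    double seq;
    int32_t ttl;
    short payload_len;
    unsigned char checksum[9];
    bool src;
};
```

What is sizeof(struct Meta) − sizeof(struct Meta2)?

Frame: 0..8  attrs  (8B, 8-aligned); 8..16  blocks  (8B, 8-aligned); 16..20  crc  (4B, 4-aligned); 20..21  signature  (1B, 1-aligned); 21..22  -- padding (1B); 22..24  mtime  (2B, 2-aligned); sizeof = 24, alignof = 8
0..1  src  (1B, 1-aligned)
1..8  -- padding (7B)
8..32  flags  (24B, 8-aligned)
32..34  payload_len  (2B, 2-aligned)
34..43  checksum  (9B, 1-aligned)
43..44  -- padding (1B)
44..48  ttl  (4B, 4-aligned)
48..56  seq  (8B, 8-aligned)
56..144  version  (88B, 8-aligned)
sizeof = 144, alignof = 8
— Meta2 —
0..88  version  (88B, 8-aligned)
88..112  flags  (24B, 8-aligned)
112..120  seq  (8B, 8-aligned)
120..124  ttl  (4B, 4-aligned)
124..126  payload_len  (2B, 2-aligned)
126..135  checksum  (9B, 1-aligned)
135..136  src  (1B, 1-aligned)
sizeof = 136, alignof = 8
144 − 136 = 8

8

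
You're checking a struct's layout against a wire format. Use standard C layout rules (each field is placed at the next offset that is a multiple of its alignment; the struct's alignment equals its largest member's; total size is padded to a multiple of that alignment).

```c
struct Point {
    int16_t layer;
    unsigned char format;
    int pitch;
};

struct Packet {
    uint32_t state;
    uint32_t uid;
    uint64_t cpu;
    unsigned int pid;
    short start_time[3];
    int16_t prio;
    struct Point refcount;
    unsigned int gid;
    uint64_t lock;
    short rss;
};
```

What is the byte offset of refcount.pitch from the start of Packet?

Point: 0..2  layer  (2B, 2-aligned); 2..3  format  (1B, 1-aligned); 3..4  -- padding (1B); 4..8  pitch  (4B, 4-aligned); sizeof = 8, alignof = 4
0..4  state  (4B, 4-aligned)
4..8  uid  (4B, 4-aligned)
8..16  cpu  (8B, 8-aligned)
16..20  pid  (4B, 4-aligned)
20..26  start_time  (6B, 2-aligned)
26..28  prio  (2B, 2-aligned)
28..36  refcount  (8B, 4-aligned)
within Point: pitch at 4
28 + 4 = 32

32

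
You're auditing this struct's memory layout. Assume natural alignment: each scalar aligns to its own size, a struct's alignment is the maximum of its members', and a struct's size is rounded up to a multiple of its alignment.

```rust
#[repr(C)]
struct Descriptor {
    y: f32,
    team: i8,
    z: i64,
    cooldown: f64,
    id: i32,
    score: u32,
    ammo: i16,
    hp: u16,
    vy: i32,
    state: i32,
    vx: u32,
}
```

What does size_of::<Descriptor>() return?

@0: y [4B, align 4] → 4
@4: team [1B, align 1] → 5
+3 pad (align 8)
@8: z [8B, align 8] → 16
@16: cooldown [8B, align 8] → 24
@24: id [4B, align 4] → 28
@28: score [4B, align 4] → 32
@32: ammo [2B, align 2] → 34
@34: hp [2B, align 2] → 36
@36: vy [4B, align 4] → 40
@40: state [4B, align 4] → 44
@44: vx [4B, align 4] → 48
size 48, align 8

48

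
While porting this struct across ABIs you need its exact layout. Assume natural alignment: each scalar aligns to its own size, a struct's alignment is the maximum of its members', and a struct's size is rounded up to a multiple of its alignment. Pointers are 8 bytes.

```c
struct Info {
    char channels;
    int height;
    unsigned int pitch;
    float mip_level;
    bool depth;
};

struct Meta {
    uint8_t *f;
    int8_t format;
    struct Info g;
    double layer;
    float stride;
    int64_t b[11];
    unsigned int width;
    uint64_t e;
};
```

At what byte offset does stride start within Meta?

40

Info: 0..1  channels  (1B, 1-aligned); 1..4  -- padding (3B); 4..8  height  (4B, 4-aligned); 8..12  pitch  (4B, 4-aligned); 12..16  mip_level  (4B, 4-aligned); 16..17  depth  (1B, 1-aligned); 17..20  -- tail padding (3B); sizeof = 20, alignof = 4
0..8  f  (8B, 8-aligned)
8..9  format  (1B, 1-aligned)
9..12  -- padding (3B)
12..32  g  (20B, 4-aligned)
32..40  layer  (8B, 8-aligned)
40..44  stride  (4B, 4-aligned)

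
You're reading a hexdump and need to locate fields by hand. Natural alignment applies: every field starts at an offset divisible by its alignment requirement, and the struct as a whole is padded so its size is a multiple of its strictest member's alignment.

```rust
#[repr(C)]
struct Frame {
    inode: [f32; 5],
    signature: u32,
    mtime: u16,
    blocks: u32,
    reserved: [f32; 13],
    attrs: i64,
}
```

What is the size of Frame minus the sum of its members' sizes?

inode at 0 (size 20, align 4) → ends 20
signature at 20 (size 4, align 4) → ends 24
mtime at 24 (size 2, align 2) → ends 26
pad 2 to align 4 for blocks
blocks at 28 (size 4, align 4) → ends 32
reserved at 32 (size 52, align 4) → ends 84
pad 4 to align 8 for attrs
attrs at 88 (size 8, align 8) → ends 96
total 96 bytes, alignment 8
data bytes 90, size 96 → padding 6

6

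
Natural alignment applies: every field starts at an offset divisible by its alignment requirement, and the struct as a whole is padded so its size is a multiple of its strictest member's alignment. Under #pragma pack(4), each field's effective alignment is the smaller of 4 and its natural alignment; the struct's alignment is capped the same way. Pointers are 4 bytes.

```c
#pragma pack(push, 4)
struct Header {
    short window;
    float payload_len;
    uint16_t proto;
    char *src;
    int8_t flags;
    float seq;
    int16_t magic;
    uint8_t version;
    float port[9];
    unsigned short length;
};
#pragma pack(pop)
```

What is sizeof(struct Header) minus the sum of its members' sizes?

10

@0: window [2B, align 2] → 2
+2 pad (align 4)
@4: payload_len [4B, align 4] → 8
@8: proto [2B, align 2] → 10
+2 pad (align 4)
@12: src [4B, align 4] → 16
@16: flags [1B, align 1] → 17
+3 pad (align 4)
@20: seq [4B, align 4] → 24
@24: magic [2B, align 2] → 26
@26: version [1B, align 1] → 27
+1 pad (align 4)
@28: port [36B, align 4] → 64
@64: length [2B, align 2] → 66
+2 tail pad (align 4)
size 68, align 4
data bytes 58, size 68 → padding 10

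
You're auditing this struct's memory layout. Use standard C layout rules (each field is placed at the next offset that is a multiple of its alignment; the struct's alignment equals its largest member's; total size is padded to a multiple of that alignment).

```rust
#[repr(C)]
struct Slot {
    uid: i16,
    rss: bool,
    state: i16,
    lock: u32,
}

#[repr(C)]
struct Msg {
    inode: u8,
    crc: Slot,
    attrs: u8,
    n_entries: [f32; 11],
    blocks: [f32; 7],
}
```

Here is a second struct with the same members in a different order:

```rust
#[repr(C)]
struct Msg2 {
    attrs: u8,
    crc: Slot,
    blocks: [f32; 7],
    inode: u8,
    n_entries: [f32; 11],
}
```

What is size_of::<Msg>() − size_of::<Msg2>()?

0

Slot: @0: uid [2B, align 2] → 2; @2: rss [1B, align 1] → 3; +1 pad (align 2); @4: state [2B, align 2] → 6; +2 pad (align 4); @8: lock [4B, align 4] → 12; size 12, align 4
@0: inode [1B, align 1] → 1
+3 pad (align 4)
@4: crc [12B, align 4] → 16
@16: attrs [1B, align 1] → 17
+3 pad (align 4)
@20: n_entries [44B, align 4] → 64
@64: blocks [28B, align 4] → 92
size 92, align 4
— Msg2 —
@0: attrs [1B, align 1] → 1
+3 pad (align 4)
@4: crc [12B, align 4] → 16
@16: blocks [28B, align 4] → 44
@44: inode [1B, align 1] → 45
+3 pad (align 4)
@48: n_entries [44B, align 4] → 92
size 92, align 4
92 − 92 = 0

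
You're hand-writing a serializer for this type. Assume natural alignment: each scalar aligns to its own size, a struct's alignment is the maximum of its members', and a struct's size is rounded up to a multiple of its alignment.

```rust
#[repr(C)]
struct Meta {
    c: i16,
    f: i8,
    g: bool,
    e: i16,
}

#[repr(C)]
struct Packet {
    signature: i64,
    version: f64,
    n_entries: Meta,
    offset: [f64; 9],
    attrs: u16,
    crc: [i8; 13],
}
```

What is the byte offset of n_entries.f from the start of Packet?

Meta: @0: c [2B, align 2] → 2; @2: f [1B, align 1] → 3; @3: g [1B, align 1] → 4; @4: e [2B, align 2] → 6; size 6, align 2
@0: signature [8B, align 8] → 8
@8: version [8B, align 8] → 16
@16: n_entries [6B, align 2] → 22
within Meta: f at 2
16 + 2 = 18

18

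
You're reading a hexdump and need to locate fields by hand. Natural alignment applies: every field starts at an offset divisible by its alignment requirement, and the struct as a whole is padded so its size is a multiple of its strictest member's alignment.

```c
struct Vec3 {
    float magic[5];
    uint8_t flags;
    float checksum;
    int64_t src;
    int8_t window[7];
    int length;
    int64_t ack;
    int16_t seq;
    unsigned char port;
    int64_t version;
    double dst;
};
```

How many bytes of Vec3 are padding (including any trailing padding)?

17

@0: magic [20B, align 4] → 20
@20: flags [1B, align 1] → 21
+3 pad (align 4)
@24: checksum [4B, align 4] → 28
+4 pad (align 8)
@32: src [8B, align 8] → 40
@40: window [7B, align 1] → 47
+1 pad (align 4)
@48: length [4B, align 4] → 52
+4 pad (align 8)
@56: ack [8B, align 8] → 64
@64: seq [2B, align 2] → 66
@66: port [1B, align 1] → 67
+5 pad (align 8)
@72: version [8B, align 8] → 80
@80: dst [8B, align 8] → 88
size 88, align 8
data bytes 71, size 88 → padding 17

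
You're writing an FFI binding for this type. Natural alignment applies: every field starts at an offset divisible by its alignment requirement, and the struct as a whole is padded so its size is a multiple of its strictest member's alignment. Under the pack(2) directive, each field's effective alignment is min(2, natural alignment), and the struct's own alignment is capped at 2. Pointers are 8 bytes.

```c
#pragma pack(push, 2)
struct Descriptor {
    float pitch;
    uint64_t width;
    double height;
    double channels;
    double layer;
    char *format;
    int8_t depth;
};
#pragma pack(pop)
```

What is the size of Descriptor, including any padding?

46

0..4  pitch  (4B, 2-aligned)
4..12  width  (8B, 2-aligned)
12..20  height  (8B, 2-aligned)
20..28  channels  (8B, 2-aligned)
28..36  layer  (8B, 2-aligned)
36..44  format  (8B, 2-aligned)
44..45  depth  (1B, 1-aligned)
45..46  -- tail padding (1B)
sizeof = 46, alignof = 2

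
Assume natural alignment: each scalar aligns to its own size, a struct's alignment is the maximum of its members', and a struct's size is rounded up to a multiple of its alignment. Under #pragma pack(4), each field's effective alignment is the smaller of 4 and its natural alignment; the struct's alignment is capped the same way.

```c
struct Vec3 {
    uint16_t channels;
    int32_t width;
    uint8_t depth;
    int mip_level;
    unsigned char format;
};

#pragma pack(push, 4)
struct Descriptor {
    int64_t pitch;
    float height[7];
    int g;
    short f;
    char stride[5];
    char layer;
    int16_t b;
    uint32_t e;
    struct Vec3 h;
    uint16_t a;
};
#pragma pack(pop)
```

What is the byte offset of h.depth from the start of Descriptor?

64

Vec3: channels at 0 (size 2, align 2) → ends 2; pad 2 to align 4 for width; width at 4 (size 4, align 4) → ends 8; depth at 8 (size 1, align 1) → ends 9; pad 3 to align 4 for mip_level; mip_level at 12 (size 4, align 4) → ends 16; format at 16 (size 1, align 1) → ends 17; tail pad 3 to reach multiple of 4; total 20 bytes, alignment 4
pitch at 0 (size 8, align 4) → ends 8
height at 8 (size 28, align 4) → ends 36
g at 36 (size 4, align 4) → ends 40
f at 40 (size 2, align 2) → ends 42
stride at 42 (size 5, align 1) → ends 47
layer at 47 (size 1, align 1) → ends 48
b at 48 (size 2, align 2) → ends 50
pad 2 to align 4 for e
e at 52 (size 4, align 4) → ends 56
h at 56 (size 20, align 4) → ends 76
within Vec3: depth at 8
56 + 8 = 64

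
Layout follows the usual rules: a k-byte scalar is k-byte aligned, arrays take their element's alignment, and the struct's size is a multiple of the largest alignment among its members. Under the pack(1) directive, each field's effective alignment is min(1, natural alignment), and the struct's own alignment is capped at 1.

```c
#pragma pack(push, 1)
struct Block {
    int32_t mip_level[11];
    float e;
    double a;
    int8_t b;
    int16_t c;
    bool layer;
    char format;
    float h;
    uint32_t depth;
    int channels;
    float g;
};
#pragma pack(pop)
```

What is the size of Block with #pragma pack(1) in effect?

0..44  mip_level  (44B, 1-aligned)
44..48  e  (4B, 1-aligned)
48..56  a  (8B, 1-aligned)
56..57  b  (1B, 1-aligned)
57..59  c  (2B, 1-aligned)
59..60  layer  (1B, 1-aligned)
60..61  format  (1B, 1-aligned)
61..65  h  (4B, 1-aligned)
65..69  depth  (4B, 1-aligned)
69..73  channels  (4B, 1-aligned)
73..77  g  (4B, 1-aligned)
sizeof = 77, alignof = 1

77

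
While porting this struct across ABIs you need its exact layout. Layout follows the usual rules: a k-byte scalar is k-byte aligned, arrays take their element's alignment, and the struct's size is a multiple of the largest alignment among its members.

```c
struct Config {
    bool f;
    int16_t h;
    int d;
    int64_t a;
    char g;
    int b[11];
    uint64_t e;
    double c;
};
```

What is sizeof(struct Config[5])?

@0: f [1B, align 1] → 1
+1 pad (align 2)
@2: h [2B, align 2] → 4
@4: d [4B, align 4] → 8
@8: a [8B, align 8] → 16
@16: g [1B, align 1] → 17
+3 pad (align 4)
@20: b [44B, align 4] → 64
@64: e [8B, align 8] → 72
@72: c [8B, align 8] → 80
size 80, align 8
array of 5: 5 × 80 = 400

400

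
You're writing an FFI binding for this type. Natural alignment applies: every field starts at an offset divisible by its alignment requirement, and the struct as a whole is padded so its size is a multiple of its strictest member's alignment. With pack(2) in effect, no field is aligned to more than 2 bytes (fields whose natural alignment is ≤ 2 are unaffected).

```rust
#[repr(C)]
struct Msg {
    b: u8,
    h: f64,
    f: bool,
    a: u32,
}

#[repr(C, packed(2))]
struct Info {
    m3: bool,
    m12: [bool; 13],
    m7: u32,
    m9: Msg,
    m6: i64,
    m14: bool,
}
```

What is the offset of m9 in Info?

Msg: 0..1  b  (1B, 1-aligned); 1..8  -- padding (7B); 8..16  h  (8B, 8-aligned); 16..17  f  (1B, 1-aligned); 17..20  -- padding (3B); 20..24  a  (4B, 4-aligned); sizeof = 24, alignof = 8
0..1  m3  (1B, 1-aligned)
1..14  m12  (13B, 1-aligned)
14..18  m7  (4B, 2-aligned)
18..42  m9  (24B, 2-aligned)

18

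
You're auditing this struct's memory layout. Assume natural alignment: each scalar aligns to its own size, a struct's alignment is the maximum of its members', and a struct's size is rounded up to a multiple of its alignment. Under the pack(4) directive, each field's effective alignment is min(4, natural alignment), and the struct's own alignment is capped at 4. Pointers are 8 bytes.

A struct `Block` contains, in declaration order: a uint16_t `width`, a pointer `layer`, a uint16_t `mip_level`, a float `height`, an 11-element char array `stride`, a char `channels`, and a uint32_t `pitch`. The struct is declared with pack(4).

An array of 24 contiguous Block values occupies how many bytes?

@0: width [2B, align 2] → 2
+2 pad (align 4)
@4: layer [8B, align 4] → 12
@12: mip_level [2B, align 2] → 14
+2 pad (align 4)
@16: height [4B, align 4] → 20
@20: stride [11B, align 1] → 31
@31: channels [1B, align 1] → 32
@32: pitch [4B, align 4] → 36
size 36, align 4
array of 24: 24 × 36 = 864

864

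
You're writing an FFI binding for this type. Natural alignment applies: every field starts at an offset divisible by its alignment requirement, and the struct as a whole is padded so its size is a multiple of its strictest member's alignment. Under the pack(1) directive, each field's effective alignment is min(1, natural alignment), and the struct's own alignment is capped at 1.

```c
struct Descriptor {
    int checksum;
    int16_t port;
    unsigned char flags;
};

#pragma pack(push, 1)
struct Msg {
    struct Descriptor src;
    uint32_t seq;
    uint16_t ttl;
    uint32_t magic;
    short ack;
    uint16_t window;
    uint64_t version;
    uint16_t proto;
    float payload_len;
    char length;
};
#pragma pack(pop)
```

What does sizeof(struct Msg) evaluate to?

Descriptor: @0: checksum [4B, align 4] → 4; @4: port [2B, align 2] → 6; @6: flags [1B, align 1] → 7; +1 tail pad (align 4); size 8, align 4
@0: src [8B, align 1] → 8
@8: seq [4B, align 1] → 12
@12: ttl [2B, align 1] → 14
@14: magic [4B, align 1] → 18
@18: ack [2B, align 1] → 20
@20: window [2B, align 1] → 22
@22: version [8B, align 1] → 30
@30: proto [2B, align 1] → 32
@32: payload_len [4B, align 1] → 36
@36: length [1B, align 1] → 37
size 37, align 1

37 bytes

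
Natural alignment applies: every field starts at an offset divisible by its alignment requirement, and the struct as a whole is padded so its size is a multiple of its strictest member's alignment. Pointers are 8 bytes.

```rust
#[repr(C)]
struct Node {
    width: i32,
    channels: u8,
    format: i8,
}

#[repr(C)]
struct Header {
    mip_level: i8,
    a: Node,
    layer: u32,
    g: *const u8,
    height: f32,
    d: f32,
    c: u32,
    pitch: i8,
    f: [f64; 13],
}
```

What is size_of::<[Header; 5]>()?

720

Node: width at 0 (size 4, align 4) → ends 4; channels at 4 (size 1, align 1) → ends 5; format at 5 (size 1, align 1) → ends 6; tail pad 2 to reach multiple of 4; total 8 bytes, alignment 4
mip_level at 0 (size 1, align 1) → ends 1
pad 3 to align 4 for a
a at 4 (size 8, align 4) → ends 12
layer at 12 (size 4, align 4) → ends 16
g at 16 (size 8, align 8) → ends 24
height at 24 (size 4, align 4) → ends 28
d at 28 (size 4, align 4) → ends 32
c at 32 (size 4, align 4) → ends 36
pitch at 36 (size 1, align 1) → ends 37
pad 3 to align 8 for f
f at 40 (size 104, align 8) → ends 144
total 144 bytes, alignment 8
array of 5: 5 × 144 = 720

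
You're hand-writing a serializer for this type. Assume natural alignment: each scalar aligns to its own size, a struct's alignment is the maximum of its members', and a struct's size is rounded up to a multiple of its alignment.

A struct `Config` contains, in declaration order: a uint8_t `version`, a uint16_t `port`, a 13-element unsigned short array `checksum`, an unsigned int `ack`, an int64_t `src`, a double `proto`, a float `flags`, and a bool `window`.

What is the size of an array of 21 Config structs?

version at 0 (size 1, align 1) → ends 1
pad 1 to align 2 for port
port at 2 (size 2, align 2) → ends 4
checksum at 4 (size 26, align 2) → ends 30
pad 2 to align 4 for ack
ack at 32 (size 4, align 4) → ends 36
pad 4 to align 8 for src
src at 40 (size 8, align 8) → ends 48
proto at 48 (size 8, align 8) → ends 56
flags at 56 (size 4, align 4) → ends 60
window at 60 (size 1, align 1) → ends 61
tail pad 3 to reach multiple of 8
total 64 bytes, alignment 8
array of 21: 21 × 64 = 1344

1344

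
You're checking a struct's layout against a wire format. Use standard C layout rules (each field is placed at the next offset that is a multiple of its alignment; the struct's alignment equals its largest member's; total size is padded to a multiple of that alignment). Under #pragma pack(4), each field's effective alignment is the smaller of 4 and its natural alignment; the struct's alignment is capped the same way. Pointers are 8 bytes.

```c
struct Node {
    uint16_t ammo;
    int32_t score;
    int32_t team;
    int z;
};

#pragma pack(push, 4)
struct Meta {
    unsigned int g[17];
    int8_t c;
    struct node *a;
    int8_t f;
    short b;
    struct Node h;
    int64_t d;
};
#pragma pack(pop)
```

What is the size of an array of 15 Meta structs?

Node: 0..2  ammo  (2B, 2-aligned); 2..4  -- padding (2B); 4..8  score  (4B, 4-aligned); 8..12  team  (4B, 4-aligned); 12..16  z  (4B, 4-aligned); sizeof = 16, alignof = 4
0..68  g  (68B, 4-aligned)
68..69  c  (1B, 1-aligned)
69..72  -- padding (3B)
72..80  a  (8B, 4-aligned)
80..81  f  (1B, 1-aligned)
81..82  -- padding (1B)
82..84  b  (2B, 2-aligned)
84..100  h  (16B, 4-aligned)
100..108  d  (8B, 4-aligned)
sizeof = 108, alignof = 4
array of 15: 15 × 108 = 1620

1620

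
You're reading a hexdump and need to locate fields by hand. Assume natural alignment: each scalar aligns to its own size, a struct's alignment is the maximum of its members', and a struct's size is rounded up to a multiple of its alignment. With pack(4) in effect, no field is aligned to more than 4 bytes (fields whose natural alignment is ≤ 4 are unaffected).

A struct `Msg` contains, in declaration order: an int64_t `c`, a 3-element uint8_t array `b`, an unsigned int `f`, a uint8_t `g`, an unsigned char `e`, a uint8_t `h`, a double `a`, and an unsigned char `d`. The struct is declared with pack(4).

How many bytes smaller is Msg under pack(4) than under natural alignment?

natural layout:
  @0: c [8B, align 8] → 8
  @8: b [3B, align 1] → 11
  +1 pad (align 4)
  @12: f [4B, align 4] → 16
  @16: g [1B, align 1] → 17
  @17: e [1B, align 1] → 18
  @18: h [1B, align 1] → 19
  +5 pad (align 8)
  @24: a [8B, align 8] → 32
  @32: d [1B, align 1] → 33
  +7 tail pad (align 8)
  size 40, align 8
packed(4) layout:
  @0: c [8B, align 4] → 8
  @8: b [3B, align 1] → 11
  +1 pad (align 4)
  @12: f [4B, align 4] → 16
  @16: g [1B, align 1] → 17
  @17: e [1B, align 1] → 18
  @18: h [1B, align 1] → 19
  +1 pad (align 4)
  @20: a [8B, align 4] → 28
  @28: d [1B, align 1] → 29
  +3 tail pad (align 4)
  size 32, align 4
40 − 32 = 8

8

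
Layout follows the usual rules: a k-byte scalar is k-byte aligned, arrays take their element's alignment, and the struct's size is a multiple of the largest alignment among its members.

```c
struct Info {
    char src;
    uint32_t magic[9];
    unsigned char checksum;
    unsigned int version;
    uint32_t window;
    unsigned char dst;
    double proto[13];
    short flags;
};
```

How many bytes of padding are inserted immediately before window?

0

@0: src [1B, align 1] → 1
+3 pad (align 4)
@4: magic [36B, align 4] → 40
@40: checksum [1B, align 1] → 41
+3 pad (align 4)
@44: version [4B, align 4] → 48
@48: window [4B, align 4] → 52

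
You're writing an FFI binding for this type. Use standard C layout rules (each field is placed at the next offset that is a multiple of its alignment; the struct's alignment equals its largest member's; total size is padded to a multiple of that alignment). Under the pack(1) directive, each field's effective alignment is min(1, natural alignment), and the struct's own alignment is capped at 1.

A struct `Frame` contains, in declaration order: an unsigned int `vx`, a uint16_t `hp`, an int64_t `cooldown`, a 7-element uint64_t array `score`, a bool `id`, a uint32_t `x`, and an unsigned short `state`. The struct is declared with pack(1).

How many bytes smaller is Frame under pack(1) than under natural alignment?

11

natural layout:
  @0: vx [4B, align 4] → 4
  @4: hp [2B, align 2] → 6
  +2 pad (align 8)
  @8: cooldown [8B, align 8] → 16
  @16: score [56B, align 8] → 72
  @72: id [1B, align 1] → 73
  +3 pad (align 4)
  @76: x [4B, align 4] → 80
  @80: state [2B, align 2] → 82
  +6 tail pad (align 8)
  size 88, align 8
packed(1) layout:
  @0: vx [4B, align 1] → 4
  @4: hp [2B, align 1] → 6
  @6: cooldown [8B, align 1] → 14
  @14: score [56B, align 1] → 70
  @70: id [1B, align 1] → 71
  @71: x [4B, align 1] → 75
  @75: state [2B, align 1] → 77
  size 77, align 1
88 − 77 = 11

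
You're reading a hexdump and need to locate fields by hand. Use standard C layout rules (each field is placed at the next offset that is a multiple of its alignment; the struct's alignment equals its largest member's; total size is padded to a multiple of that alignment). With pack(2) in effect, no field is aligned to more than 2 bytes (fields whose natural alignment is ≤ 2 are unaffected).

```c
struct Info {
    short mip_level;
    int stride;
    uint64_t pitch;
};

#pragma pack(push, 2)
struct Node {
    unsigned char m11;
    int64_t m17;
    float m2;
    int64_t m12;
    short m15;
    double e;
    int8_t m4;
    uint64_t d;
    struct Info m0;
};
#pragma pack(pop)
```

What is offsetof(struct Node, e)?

24

Info: mip_level at 0 (size 2, align 2) → ends 2; pad 2 to align 4 for stride; stride at 4 (size 4, align 4) → ends 8; pitch at 8 (size 8, align 8) → ends 16; total 16 bytes, alignment 8
m11 at 0 (size 1, align 1) → ends 1
pad 1 to align 2 for m17
m17 at 2 (size 8, align 2) → ends 10
m2 at 10 (size 4, align 2) → ends 14
m12 at 14 (size 8, align 2) → ends 22
m15 at 22 (size 2, align 2) → ends 24
e at 24 (size 8, align 2) → ends 32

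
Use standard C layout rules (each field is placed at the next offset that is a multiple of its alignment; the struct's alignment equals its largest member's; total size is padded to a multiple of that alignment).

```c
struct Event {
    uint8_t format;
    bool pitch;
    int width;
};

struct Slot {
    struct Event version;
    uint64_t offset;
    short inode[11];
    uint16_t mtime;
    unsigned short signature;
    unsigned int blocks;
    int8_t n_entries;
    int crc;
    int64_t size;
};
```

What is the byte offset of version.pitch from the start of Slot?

Event: 0..1  format  (1B, 1-aligned); 1..2  pitch  (1B, 1-aligned); 2..4  -- padding (2B); 4..8  width  (4B, 4-aligned); sizeof = 8, alignof = 4
0..8  version  (8B, 4-aligned)
within Event: pitch at 1
0 + 1 = 1

1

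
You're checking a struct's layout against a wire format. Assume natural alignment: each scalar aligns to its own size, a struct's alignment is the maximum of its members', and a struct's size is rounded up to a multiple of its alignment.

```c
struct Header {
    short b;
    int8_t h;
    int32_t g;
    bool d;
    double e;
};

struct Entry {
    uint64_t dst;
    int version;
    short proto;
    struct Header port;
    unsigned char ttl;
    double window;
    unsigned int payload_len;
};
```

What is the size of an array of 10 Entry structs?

640

Header: 0..2  b  (2B, 2-aligned); 2..3  h  (1B, 1-aligned); 3..4  -- padding (1B); 4..8  g  (4B, 4-aligned); 8..9  d  (1B, 1-aligned); 9..16  -- padding (7B); 16..24  e  (8B, 8-aligned); sizeof = 24, alignof = 8
0..8  dst  (8B, 8-aligned)
8..12  version  (4B, 4-aligned)
12..14  proto  (2B, 2-aligned)
14..16  -- padding (2B)
16..40  port  (24B, 8-aligned)
40..41  ttl  (1B, 1-aligned)
41..48  -- padding (7B)
48..56  window  (8B, 8-aligned)
56..60  payload_len  (4B, 4-aligned)
60..64  -- tail padding (4B)
sizeof = 64, alignof = 8
array of 10: 10 × 64 = 640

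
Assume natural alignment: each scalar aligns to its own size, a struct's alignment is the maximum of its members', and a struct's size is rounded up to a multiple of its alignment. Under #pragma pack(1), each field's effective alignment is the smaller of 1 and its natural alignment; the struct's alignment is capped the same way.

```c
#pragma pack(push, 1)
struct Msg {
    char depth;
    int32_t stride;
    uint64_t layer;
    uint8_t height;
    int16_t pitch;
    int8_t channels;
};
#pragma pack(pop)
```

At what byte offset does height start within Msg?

13

@0: depth [1B, align 1] → 1
@1: stride [4B, align 1] → 5
@5: layer [8B, align 1] → 13
@13: height [1B, align 1] → 14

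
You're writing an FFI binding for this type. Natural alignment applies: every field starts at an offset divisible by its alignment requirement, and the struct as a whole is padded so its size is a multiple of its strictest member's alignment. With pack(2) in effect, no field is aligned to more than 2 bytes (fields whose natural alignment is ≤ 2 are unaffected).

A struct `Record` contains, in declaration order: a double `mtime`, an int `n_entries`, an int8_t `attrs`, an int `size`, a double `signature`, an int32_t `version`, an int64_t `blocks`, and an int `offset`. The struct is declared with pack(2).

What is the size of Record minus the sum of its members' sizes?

@0: mtime [8B, align 2] → 8
@8: n_entries [4B, align 2] → 12
@12: attrs [1B, align 1] → 13
+1 pad (align 2)
@14: size [4B, align 2] → 18
@18: signature [8B, align 2] → 26
@26: version [4B, align 2] → 30
@30: blocks [8B, align 2] → 38
@38: offset [4B, align 2] → 42
size 42, align 2
data bytes 41, size 42 → padding 1

1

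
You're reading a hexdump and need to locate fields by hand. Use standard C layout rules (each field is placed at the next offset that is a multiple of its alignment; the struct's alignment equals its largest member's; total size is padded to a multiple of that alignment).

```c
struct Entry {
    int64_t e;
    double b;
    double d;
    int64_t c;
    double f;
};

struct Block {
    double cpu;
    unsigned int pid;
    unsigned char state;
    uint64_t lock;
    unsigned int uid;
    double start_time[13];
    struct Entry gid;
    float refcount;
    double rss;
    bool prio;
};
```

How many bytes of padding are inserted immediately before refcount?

0

Entry: 0..8  e  (8B, 8-aligned); 8..16  b  (8B, 8-aligned); 16..24  d  (8B, 8-aligned); 24..32  c  (8B, 8-aligned); 32..40  f  (8B, 8-aligned); sizeof = 40, alignof = 8
0..8  cpu  (8B, 8-aligned)
8..12  pid  (4B, 4-aligned)
12..13  state  (1B, 1-aligned)
13..16  -- padding (3B)
16..24  lock  (8B, 8-aligned)
24..28  uid  (4B, 4-aligned)
28..32  -- padding (4B)
32..136  start_time  (104B, 8-aligned)
136..176  gid  (40B, 8-aligned)
176..180  refcount  (4B, 4-aligned)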